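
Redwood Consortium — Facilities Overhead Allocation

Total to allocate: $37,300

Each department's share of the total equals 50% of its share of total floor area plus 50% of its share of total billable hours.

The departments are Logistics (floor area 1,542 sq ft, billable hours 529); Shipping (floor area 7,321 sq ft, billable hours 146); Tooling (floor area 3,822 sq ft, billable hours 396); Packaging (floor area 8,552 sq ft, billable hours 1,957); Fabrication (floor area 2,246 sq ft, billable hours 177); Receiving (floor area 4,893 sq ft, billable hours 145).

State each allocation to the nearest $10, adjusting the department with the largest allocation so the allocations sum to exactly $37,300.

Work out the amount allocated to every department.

Totals — floor area 28,376, billable hours 3,350.
Combined weights (50% floor area + 50% billable hours): Logistics 0.1061; Shipping 0.1508; Tooling 0.1265; Packaging 0.4428; Fabrication 0.0660; Receiving 0.1079.
Pro-rata amounts: Logistics 3,958.50; Shipping 5,624.50; Tooling 4,716.59; Packaging 16,515.70; Fabrication 2,461.56; Receiving 4,023.14.
Rounded to nearest $10: Logistics $3,960; Shipping $5,620; Tooling $4,720; Packaging $16,520; Fabrication $2,460; Receiving $4,020. Sum = $37,300.
Sum already equals the total — no adjustment.

Logistics: $3,960 | Shipping: $5,620 | Tooling: $4,720 | Packaging: $16,520 | Fabrication: $2,460 | Receiving: $4,020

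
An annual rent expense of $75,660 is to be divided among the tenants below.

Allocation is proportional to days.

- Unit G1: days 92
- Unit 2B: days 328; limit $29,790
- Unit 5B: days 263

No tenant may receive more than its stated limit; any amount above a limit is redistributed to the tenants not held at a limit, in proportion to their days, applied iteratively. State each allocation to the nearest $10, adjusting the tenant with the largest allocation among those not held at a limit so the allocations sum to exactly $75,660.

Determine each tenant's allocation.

Days total: 683.
Proportional shares (ignoring caps): Unit G1 10,191.39; Unit 2B 36,334.52; Unit 5B 29,134.08.
Cap binds for Unit 2B ($29,790); balance $45,870 reallocated over remaining days 355.
Remaining shares: Unit G1 11,887.44 → $11,890; Unit 5B 33,982.56 → $33,980.

Unit G1: $11,890 · Unit 2B: $29,790 · Unit 5B: $33,980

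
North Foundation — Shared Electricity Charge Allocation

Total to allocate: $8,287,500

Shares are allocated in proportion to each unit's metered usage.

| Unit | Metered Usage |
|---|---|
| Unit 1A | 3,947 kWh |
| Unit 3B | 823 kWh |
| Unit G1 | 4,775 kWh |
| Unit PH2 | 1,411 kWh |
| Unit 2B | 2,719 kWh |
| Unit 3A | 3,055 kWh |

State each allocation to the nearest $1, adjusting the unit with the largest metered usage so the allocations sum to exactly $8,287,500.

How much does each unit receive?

Unit 1A: $1,955,216 | Unit 3B: $407,688 | Unit G1: $2,365,379 | Unit PH2: $698,964 | Unit 2B: $1,346,905 | Unit 3A: $1,513,348

Combined metered usage = 16,730.
Proportional shares: Unit 1A 3,947/16,730 × $8,287,500 = 1,955,215.93; Unit 3B 823/16,730 × $8,287,500 = 407,687.54; Unit G1 4,775/16,730 × $8,287,500 = 2,365,380.30; Unit PH2 1,411/16,730 × $8,287,500 = 698,963.69; Unit 2B 2,719/16,730 × $8,287,500 = 1,346,904.51; Unit 3A 3,055/16,730 × $8,287,500 = 1,513,348.03.
Rounded to nearest $1: Unit 1A $1,955,216; Unit 3B $407,688; Unit G1 $2,365,380; Unit PH2 $698,964; Unit 2B $1,346,905; Unit 3A $1,513,348. Sum = $8,287,501.
Difference $8,287,500 − $8,287,501 = −$1 applied to largest metered usage (Unit G1): Unit G1 becomes $2,365,379.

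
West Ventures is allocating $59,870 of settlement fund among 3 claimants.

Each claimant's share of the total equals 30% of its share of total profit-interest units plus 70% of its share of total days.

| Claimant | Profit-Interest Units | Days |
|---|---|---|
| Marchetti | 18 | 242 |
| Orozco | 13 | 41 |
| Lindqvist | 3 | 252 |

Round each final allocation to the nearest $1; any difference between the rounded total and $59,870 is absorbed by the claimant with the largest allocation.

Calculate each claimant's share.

Profit-interest units total 34; days total 535.
Composite weights (30% profit-interest units + 70% days): Marchetti 0.4755; Orozco 0.1684; Lindqvist 0.3562.
Pro-rata amounts: Marchetti 28,465.73; Orozco 10,079.16; Lindqvist 21,325.11.
At nearest $1: Marchetti $28,466; Orozco $10,079; Lindqvist $21,325. Sum = $59,870.
Sum already equals the total — no adjustment.

Marchetti: $28,466 | Orozco: $10,079 | Lindqvist: $21,325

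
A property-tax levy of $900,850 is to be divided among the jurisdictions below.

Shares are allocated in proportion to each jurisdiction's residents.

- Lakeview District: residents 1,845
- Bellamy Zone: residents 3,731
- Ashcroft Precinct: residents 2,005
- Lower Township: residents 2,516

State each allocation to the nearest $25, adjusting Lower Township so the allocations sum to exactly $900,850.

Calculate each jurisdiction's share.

Lakeview District: $164,600 | Bellamy Zone: $332,875 | Ashcroft Precinct: $178,875 | Lower Township: $224,500

Total residents = 10,097.
Proportional shares: Lakeview District 1,845/10,097 × $900,850 = 164,610.11; Bellamy Zone 3,731/10,097 × $900,850 = 332,878.22; Ashcroft Precinct 2,005/10,097 × $900,850 = 178,885.24; Lower Township 2,516/10,097 × $900,850 = 224,476.44.
Rounded to nearest $25: Lakeview District $164,600; Bellamy Zone $332,875; Ashcroft Precinct $178,875; Lower Township $224,475. Sum = $900,825.
Difference $900,850 − $900,825 = +$25 applied to Lower Township: Lower Township becomes $224,500.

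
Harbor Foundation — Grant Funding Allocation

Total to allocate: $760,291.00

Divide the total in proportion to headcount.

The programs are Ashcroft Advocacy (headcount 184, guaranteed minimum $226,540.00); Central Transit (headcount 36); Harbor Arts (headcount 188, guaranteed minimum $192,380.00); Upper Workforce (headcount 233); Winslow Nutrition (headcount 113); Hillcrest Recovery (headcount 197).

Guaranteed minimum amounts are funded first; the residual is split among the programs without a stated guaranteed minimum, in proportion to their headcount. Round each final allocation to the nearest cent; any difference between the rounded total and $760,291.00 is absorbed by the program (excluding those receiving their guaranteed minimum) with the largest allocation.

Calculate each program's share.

Ashcroft Advocacy: $226,540.00; Central Transit: $21,225.14; Harbor Arts: $192,380.00; Upper Workforce: $137,373.82; Winslow Nutrition: $66,623.36; Hillcrest Recovery: $116,148.68

Minimums first: Ashcroft Advocacy $226,540.00; Harbor Arts $192,380.00. Balance $341,371.00.
Balance split over remaining headcount 579: Central Transit 21,225.1399 → $21,225.14; Upper Workforce 137,373.8221 → $137,373.82; Winslow Nutrition 66,623.3558 → $66,623.36; Hillcrest Recovery 116,148.6822 → $116,148.68.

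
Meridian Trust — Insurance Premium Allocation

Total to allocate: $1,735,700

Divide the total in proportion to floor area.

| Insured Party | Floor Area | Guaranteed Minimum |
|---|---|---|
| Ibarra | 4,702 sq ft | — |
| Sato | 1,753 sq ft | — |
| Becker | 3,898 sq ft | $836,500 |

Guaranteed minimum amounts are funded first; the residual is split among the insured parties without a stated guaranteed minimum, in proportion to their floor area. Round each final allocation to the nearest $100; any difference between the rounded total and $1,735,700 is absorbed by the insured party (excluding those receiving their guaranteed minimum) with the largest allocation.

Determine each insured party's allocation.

Guaranteed amounts: Becker $836,500. Remaining pool $899,200.
Remaining pool split over remaining floor area 6,455: Ibarra 655,002.08 → $655,000; Sato 244,197.92 → $244,200.

Ibarra: $655,000 · Sato: $244,200 · Becker: $836,500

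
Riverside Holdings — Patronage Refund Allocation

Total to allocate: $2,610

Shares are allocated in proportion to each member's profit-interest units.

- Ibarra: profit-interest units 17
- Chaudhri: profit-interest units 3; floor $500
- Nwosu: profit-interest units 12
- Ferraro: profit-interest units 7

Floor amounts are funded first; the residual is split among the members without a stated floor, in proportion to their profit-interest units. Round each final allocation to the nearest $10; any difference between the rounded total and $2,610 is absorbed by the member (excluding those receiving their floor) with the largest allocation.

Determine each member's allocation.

Ibarra: $1,000 | Chaudhri: $500 | Nwosu: $700 | Ferraro: $410

Minimums first: Chaudhri $500. Residual $2,110.
Residual split over remaining profit-interest units 36: Ibarra 996.39 → $1,000; Nwosu 703.33 → $700; Ferraro 410.28 → $410.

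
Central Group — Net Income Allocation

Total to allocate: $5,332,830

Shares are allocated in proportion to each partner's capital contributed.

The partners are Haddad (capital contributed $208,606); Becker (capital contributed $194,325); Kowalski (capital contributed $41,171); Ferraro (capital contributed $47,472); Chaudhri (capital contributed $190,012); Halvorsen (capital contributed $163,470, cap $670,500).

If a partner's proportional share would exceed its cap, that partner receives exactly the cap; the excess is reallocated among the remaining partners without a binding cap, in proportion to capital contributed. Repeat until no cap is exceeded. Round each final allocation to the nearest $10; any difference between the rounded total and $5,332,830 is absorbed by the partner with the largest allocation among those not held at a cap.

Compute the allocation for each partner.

Haddad: $1,426,950; Becker: $1,329,260; Kowalski: $281,630; Ferraro: $324,730; Chaudhri: $1,299,760; Halvorsen: $670,500

Capital contributed total: 845,056.
Unconstrained shares: Haddad 1,316,433.86; Becker 1,226,311.85; Kowalski 259,814.67; Ferraro 299,577.90; Chaudhri 1,199,094.14; Halvorsen 1,031,597.57.
Cap binds for Halvorsen ($670,500); balance $4,662,330 reallocated over remaining capital contributed 681,586.
Shares after redistribution: Haddad 1,426,951.28 → $1,426,950; Becker 1,329,263.33 → $1,329,260; Kowalski 281,626.66 → $281,630; Ferraro 324,728.10 → $324,730; Chaudhri 1,299,760.63 → $1,299,760.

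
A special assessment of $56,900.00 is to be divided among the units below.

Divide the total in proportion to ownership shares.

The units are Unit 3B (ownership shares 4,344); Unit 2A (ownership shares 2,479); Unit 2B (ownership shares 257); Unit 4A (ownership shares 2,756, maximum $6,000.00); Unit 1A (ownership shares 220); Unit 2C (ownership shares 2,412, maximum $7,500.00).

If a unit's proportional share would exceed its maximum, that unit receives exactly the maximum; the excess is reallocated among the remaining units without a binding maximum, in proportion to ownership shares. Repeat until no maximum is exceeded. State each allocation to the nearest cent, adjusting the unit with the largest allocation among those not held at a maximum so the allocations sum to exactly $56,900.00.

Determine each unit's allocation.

Unit 3B: $25,825.97 · Unit 2A: $14,738.16 · Unit 2B: $1,527.92 · Unit 4A: $6,000.00 · Unit 1A: $1,307.95 · Unit 2C: $7,500.00

Total ownership shares = 12,468.
Pro-rata shares before constraints: Unit 3B 19,824.6391; Unit 2A 11,313.3702; Unit 2B 1,172.8665; Unit 4A 12,577.5104; Unit 1A 1,004.0103; Unit 2C 11,007.6035.
Cap binds for Unit 4A ($6,000.00), Unit 2C ($7,500.00); residual $43,400.00 reallocated over remaining ownership shares 7,300.
Shares after redistribution: Unit 3B 25,825.9726 → $25,825.97; Unit 2A 14,738.1644 → $14,738.16; Unit 2B 1,527.9178 → $1,527.92; Unit 1A 1,307.9452 → $1,307.95.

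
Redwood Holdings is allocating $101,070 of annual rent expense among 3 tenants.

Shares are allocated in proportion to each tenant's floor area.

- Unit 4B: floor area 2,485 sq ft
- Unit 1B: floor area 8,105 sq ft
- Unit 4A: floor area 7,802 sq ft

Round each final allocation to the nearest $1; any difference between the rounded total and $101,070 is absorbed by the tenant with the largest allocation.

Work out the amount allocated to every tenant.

Unit 4B: $13,656; Unit 1B: $44,539; Unit 4A: $42,875

Total floor area = 18,392.
Pro-rata amounts: Unit 4B 2,485/18,392 × $101,070 = 13,655.88; Unit 1B 8,105/18,392 × $101,070 = 44,539.60; Unit 4A 7,802/18,392 × $101,070 = 42,874.52.
Rounded to nearest $1: Unit 4B $13,656; Unit 1B $44,540; Unit 4A $42,875. Sum = $101,071.
Difference $101,070 − $101,071 = −$1 applied to largest allocation (Unit 1B): Unit 1B becomes $44,539.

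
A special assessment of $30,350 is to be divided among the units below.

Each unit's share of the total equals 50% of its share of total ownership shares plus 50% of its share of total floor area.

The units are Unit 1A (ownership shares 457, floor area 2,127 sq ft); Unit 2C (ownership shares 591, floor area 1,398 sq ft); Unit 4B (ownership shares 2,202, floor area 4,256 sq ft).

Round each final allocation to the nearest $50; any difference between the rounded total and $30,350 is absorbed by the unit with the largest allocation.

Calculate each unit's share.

Totals — ownership shares 3,250, floor area 7,781.
Combined weights (50% ownership shares + 50% floor area): Unit 1A 0.2070; Unit 2C 0.1808; Unit 4B 0.6123.
Pro-rata amounts: Unit 1A 6,282.05; Unit 2C 5,485.98; Unit 4B 18,581.97.
After rounding ($50): Unit 1A $6,300; Unit 2C $5,500; Unit 4B $18,600. Sum = $30,400.
Difference $30,350 − $30,400 = −$50 applied to largest allocation (Unit 4B): Unit 4B becomes $18,550.

Unit 1A: $6,300 · Unit 2C: $5,500 · Unit 4B: $18,550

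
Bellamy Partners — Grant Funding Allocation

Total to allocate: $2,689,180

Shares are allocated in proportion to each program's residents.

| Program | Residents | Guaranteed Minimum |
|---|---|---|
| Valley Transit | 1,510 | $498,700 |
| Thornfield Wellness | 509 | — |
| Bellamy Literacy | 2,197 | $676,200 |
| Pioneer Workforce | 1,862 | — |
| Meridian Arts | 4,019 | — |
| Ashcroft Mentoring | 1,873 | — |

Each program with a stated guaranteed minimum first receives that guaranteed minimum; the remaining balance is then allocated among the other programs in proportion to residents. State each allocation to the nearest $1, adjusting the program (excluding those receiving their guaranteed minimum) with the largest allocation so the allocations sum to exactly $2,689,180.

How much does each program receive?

Fund the minimums — Valley Transit $498,700; Bellamy Literacy $676,200. Balance $1,514,280.
Balance split over remaining residents 8,263: Thornfield Wellness 93,279.501 → $93,280; Pioneer Workforce 341,230.71 → $341,231; Meridian Arts 736,523.21 → $736,523; Ashcroft Mentoring 343,246.57 → $343,247.
Rounding difference −$1 applied to Meridian Arts → $736,522.

Valley Transit: $498,700 · Thornfield Wellness: $93,280 · Bellamy Literacy: $676,200 · Pioneer Workforce: $341,231 · Meridian Arts: $736,522 · Ashcroft Mentoring: $343,247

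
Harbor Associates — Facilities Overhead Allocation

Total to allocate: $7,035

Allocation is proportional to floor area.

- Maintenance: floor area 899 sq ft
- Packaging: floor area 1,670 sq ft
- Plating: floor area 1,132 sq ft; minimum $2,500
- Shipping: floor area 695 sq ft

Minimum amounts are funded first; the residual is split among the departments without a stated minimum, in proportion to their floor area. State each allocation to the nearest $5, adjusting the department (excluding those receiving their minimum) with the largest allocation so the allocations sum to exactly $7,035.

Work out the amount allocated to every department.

Maintenance: $1,250; Packaging: $2,320; Plating: $2,500; Shipping: $965

Fund the minimums — Plating $2,500. Remaining pool $4,535.
Remaining pool split over remaining floor area 3,264: Maintenance 1,249.07 → $1,250; Packaging 2,320.30 → $2,320; Shipping 965.63 → $965.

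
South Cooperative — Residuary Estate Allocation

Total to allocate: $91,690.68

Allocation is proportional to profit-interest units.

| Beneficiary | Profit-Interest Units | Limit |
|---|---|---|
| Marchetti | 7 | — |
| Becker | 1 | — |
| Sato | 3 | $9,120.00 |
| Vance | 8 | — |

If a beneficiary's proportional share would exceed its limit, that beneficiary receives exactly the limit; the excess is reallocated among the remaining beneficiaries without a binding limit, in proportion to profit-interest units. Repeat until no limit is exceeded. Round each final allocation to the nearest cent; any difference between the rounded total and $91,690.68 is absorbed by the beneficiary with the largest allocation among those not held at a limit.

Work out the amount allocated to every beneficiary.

Marchetti: $36,124.67; Becker: $5,160.67; Sato: $9,120.00; Vance: $41,285.34

Combined profit-interest units = 19.
Proportional shares (ignoring caps): Marchetti 33,780.7768; Becker 4,825.8253; Sato 14,477.4758; Vance 38,606.6021.
Held at cap: Sato ($9,120.00); residual $82,570.68 reallocated over remaining profit-interest units 16.
Shares after redistribution: Marchetti 36,124.6725 → $36,124.67; Becker 5,160.6675 → $5,160.67; Vance 41,285.3400 → $41,285.34.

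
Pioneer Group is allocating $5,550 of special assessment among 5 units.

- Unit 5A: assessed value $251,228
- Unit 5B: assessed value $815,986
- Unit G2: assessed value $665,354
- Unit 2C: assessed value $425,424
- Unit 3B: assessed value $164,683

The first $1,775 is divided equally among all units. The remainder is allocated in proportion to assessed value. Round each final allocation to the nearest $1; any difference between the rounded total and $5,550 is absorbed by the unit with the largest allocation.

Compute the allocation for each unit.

Unit 5A: $763; Unit 5B: $1,682; Unit G2: $1,436; Unit 2C: $1,046; Unit 3B: $623

$1,775 shared equally gives $355 per unit.
Remainder $3,775 by assessed value (total 2,322,675): Unit 5A 408.32 → $408; Unit 5B 1,326.21 → $1,326; Unit G2 1,081.39 → $1,081; Unit 2C 691.43 → $691; Unit 3B 267.66 → $268.
Rounding difference +$1 on remainder applied to Unit 5B.
Totals: Unit 5A $355 + $408 = $763; Unit 5B $355 + $1,327 = $1,682; Unit G2 $355 + $1,081 = $1,436; Unit 2C $355 + $691 = $1,046; Unit 3B $355 + $268 = $623.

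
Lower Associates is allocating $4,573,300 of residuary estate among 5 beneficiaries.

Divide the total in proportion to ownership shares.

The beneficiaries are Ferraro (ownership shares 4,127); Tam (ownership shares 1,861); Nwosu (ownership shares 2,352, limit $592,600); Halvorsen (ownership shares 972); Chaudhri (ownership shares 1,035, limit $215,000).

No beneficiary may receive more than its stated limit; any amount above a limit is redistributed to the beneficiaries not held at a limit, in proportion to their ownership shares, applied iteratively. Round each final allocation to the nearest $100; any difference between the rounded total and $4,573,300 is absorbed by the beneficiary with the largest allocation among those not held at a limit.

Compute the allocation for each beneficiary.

Ferraro: $2,232,900 | Tam: $1,006,900 | Nwosu: $592,600 | Halvorsen: $525,900 | Chaudhri: $215,000

Total ownership shares = 10,347.
Unconstrained shares: Ferraro 1,824,104.48; Tam 822,548.69; Nwosu 1,039,567.18; Halvorsen 429,617.05; Chaudhri 457,462.60.
Held at cap: Nwosu ($592,600), Chaudhri ($215,000); residual $3,765,700 reallocated over remaining ownership shares 6,960.
Redistributed shares: Ferraro 2,232,908.61 → $2,232,900; Tam 1,006,891.91 → $1,006,900; Halvorsen 525,899.48 → $525,900.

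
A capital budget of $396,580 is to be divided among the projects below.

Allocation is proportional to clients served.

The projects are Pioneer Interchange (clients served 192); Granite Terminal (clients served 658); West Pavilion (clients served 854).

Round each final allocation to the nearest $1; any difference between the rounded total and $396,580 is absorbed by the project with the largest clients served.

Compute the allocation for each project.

Combined clients served = 1,704.
Pro-rata amounts: Pioneer Interchange 192/1,704 × $396,580 = 44,685.07; Granite Terminal 658/1,704 × $396,580 = 153,139.46; West Pavilion 854/1,704 × $396,580 = 198,755.47.
Rounded to nearest $1: Pioneer Interchange $44,685; Granite Terminal $153,139; West Pavilion $198,755. Sum = $396,579.
Difference $396,580 − $396,579 = +$1 applied to largest clients served (West Pavilion): West Pavilion becomes $198,756.

Pioneer Interchange: $44,685 · Granite Terminal: $153,139 · West Pavilion: $198,756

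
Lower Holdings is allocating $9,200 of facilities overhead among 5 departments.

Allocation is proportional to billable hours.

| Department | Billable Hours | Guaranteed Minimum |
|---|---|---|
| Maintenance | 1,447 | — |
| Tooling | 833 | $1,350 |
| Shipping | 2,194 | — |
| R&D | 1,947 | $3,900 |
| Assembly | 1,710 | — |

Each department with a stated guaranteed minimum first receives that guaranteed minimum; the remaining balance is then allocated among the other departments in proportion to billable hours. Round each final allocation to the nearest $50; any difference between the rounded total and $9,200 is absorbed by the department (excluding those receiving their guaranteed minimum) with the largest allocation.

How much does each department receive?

Maintenance: $1,050; Tooling: $1,350; Shipping: $1,650; R&D: $3,900; Assembly: $1,250

Minimums first: Tooling $1,350; R&D $3,900. Residual $3,950.
Residual split over remaining billable hours 5,351: Maintenance 1,068.15 → $1,050; Shipping 1,619.57 → $1,600; Assembly 1,262.29 → $1,250.
Rounding difference +$50 applied to Shipping → $1,650.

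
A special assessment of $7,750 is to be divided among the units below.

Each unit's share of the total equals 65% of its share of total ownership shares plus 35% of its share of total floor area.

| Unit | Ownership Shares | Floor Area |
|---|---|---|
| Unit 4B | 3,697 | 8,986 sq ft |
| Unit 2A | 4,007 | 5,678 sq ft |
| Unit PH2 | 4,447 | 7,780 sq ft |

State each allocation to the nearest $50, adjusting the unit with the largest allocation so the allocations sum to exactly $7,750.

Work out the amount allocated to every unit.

Totals — ownership shares 12,151, floor area 22,444.
Composite weights (65% ownership shares + 35% floor area): Unit 4B 0.3379; Unit 2A 0.3029; Unit PH2 0.3592.
Pro-rata amounts: Unit 4B 2,618.70; Unit 2A 2,347.42; Unit PH2 2,783.88.
Rounded to nearest $50: Unit 4B $2,600; Unit 2A $2,350; Unit PH2 $2,800. Sum = $7,750.
Rounded total matches; no reconciliation needed.

Unit 4B: $2,600; Unit 2A: $2,350; Unit PH2: $2,800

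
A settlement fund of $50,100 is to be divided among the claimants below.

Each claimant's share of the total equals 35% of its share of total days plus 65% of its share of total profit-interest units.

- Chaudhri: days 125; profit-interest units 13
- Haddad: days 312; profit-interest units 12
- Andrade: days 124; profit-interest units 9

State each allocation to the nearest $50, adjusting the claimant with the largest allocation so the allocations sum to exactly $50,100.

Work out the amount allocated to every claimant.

Chaudhri: $16,350 | Haddad: $21,250 | Andrade: $12,500

Days total 561; profit-interest units total 34.
Blended shares (35% days + 65% profit-interest units): Chaudhri 0.3265; Haddad 0.4241; Andrade 0.2494.
Unrounded shares: Chaudhri 16,358.41; Haddad 21,245.61; Andrade 12,495.98.
After rounding ($50): Chaudhri $16,350; Haddad $21,250; Andrade $12,500. Sum = $50,100.
Sum already equals the total — no adjustment.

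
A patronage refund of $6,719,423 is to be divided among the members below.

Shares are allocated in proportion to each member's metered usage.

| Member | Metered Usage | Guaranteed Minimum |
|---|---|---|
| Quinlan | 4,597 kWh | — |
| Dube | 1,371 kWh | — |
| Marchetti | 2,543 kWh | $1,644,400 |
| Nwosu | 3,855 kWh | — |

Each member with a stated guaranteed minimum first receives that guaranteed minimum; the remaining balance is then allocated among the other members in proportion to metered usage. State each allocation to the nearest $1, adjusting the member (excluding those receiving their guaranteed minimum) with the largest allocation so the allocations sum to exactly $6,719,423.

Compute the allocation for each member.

Quinlan: $2,375,026 · Dube: $708,323 · Marchetti: $1,644,400 · Nwosu: $1,991,674

Minimums first: Marchetti $1,644,400. Residual $5,075,023.
Residual split over remaining metered usage 9,823: Quinlan 2,375,026.03 → $2,375,026; Dube 708,322.97 → $708,323; Nwosu 1,991,674.00 → $1,991,674.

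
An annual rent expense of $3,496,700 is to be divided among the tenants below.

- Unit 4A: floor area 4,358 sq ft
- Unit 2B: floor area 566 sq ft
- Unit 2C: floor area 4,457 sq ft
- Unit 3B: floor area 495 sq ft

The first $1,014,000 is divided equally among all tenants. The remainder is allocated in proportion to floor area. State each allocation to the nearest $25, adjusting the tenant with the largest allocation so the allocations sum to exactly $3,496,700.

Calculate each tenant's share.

$1,014,000 shared equally gives $253,500 per tenant.
Remainder $2,482,700 by floor area (total 9,876): Unit 4A 1,095,545.42 → $1,095,550; Unit 2B 142,285.16 → $142,275; Unit 2C 1,120,432.76 → $1,120,425; Unit 3B 124,436.66 → $124,425.
Rounding difference +$25 on remainder applied to Unit 2C.
Totals: Unit 4A $253,500 + $1,095,550 = $1,349,050; Unit 2B $253,500 + $142,275 = $395,775; Unit 2C $253,500 + $1,120,450 = $1,373,950; Unit 3B $253,500 + $124,425 = $377,925.

Unit 4A: $1,349,050; Unit 2B: $395,775; Unit 2C: $1,373,950; Unit 3B: $377,925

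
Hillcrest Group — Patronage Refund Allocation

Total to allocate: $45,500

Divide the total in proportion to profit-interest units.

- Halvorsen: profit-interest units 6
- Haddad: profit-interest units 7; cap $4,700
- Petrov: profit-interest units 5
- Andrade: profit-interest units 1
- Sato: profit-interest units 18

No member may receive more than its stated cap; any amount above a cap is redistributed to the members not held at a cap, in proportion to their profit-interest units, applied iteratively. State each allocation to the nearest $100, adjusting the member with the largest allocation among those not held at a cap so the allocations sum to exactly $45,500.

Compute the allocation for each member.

Combined profit-interest units = 37.
Proportional shares (ignoring caps): Halvorsen 7,378.38; Haddad 8,608.11; Petrov 6,148.65; Andrade 1,229.73; Sato 22,135.14.
Held at cap: Haddad ($4,700); remaining pool $40,800 reallocated over remaining profit-interest units 30.
Remaining shares: Halvorsen 8,160.00 → $8,200; Petrov 6,800.00 → $6,800; Andrade 1,360.00 → $1,400; Sato 24,480.00 → $24,500.
Rounding difference −$100 applied to Sato → $24,400.

Halvorsen: $8,200; Haddad: $4,700; Petrov: $6,800; Andrade: $1,400; Sato: $24,400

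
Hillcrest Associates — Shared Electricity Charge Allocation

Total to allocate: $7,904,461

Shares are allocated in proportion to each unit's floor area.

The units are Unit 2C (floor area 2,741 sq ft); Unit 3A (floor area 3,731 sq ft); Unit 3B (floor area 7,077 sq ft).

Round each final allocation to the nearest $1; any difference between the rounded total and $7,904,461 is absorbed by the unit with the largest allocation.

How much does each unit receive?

Floor area total: 13,549.
Proportional shares: Unit 2C 2,741/13,549 × $7,904,461 = 1,599,094.22; Unit 3A 3,731/13,549 × $7,904,461 = 2,176,658.35; Unit 3B 7,077/13,549 × $7,904,461 = 4,128,708.43.
Rounded to nearest $1: Unit 2C $1,599,094; Unit 3A $2,176,658; Unit 3B $4,128,708. Sum = $7,904,460.
Difference $7,904,461 − $7,904,460 = +$1 applied to largest allocation (Unit 3B): Unit 3B becomes $4,128,709.

Unit 2C: $1,599,094; Unit 3A: $2,176,658; Unit 3B: $4,128,709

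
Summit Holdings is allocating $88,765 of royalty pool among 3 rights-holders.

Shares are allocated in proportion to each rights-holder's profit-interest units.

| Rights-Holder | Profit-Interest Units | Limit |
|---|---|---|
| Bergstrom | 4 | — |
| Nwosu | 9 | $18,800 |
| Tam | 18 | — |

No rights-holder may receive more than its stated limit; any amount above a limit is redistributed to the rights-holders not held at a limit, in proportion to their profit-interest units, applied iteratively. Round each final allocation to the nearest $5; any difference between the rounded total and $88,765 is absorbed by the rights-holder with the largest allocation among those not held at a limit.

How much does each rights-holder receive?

Profit-interest units total: 31.
Pro-rata shares before constraints: Bergstrom 11,453.55; Nwosu 25,770.48; Tam 51,540.97.
Held at cap: Nwosu ($18,800); remaining pool $69,965 reallocated over remaining profit-interest units 22.
Shares after redistribution: Bergstrom 12,720.91 → $12,720; Tam 57,244.09 → $57,245.

Bergstrom: $12,720 · Nwosu: $18,800 · Tam: $57,245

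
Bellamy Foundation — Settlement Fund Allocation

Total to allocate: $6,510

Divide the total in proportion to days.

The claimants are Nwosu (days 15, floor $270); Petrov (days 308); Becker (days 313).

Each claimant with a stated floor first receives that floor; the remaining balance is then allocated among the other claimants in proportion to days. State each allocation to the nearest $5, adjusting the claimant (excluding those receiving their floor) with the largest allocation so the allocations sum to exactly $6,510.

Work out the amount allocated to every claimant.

Nwosu: $270; Petrov: $3,095; Becker: $3,145

Minimums first: Nwosu $270. Residual $6,240.
Residual split over remaining days 621: Petrov 3,094.88 → $3,095; Becker 3,145.12 → $3,145.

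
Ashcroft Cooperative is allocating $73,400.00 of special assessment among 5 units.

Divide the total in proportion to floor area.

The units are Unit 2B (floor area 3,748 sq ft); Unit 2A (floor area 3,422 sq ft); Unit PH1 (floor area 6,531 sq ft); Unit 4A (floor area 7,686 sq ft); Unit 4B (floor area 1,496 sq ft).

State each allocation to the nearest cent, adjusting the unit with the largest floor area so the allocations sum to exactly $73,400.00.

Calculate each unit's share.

Floor area total: 3,748 + 3,422 + 6,531 + 7,686 + 1,496 = 22,883.
Unrounded shares: Unit 2B 12,022.1649; Unit 2A 10,976.4804; Unit PH1 20,948.9752; Unit 4A 24,653.7779; Unit 4B 4,798.6016.
Rounded to nearest cent: Unit 2B $12,022.16; Unit 2A $10,976.48; Unit PH1 $20,948.98; Unit 4A $24,653.78; Unit 4B $4,798.60. Sum = $73,400.00.
Sum already equals the total — no adjustment.

Unit 2B: $12,022.16; Unit 2A: $10,976.48; Unit PH1: $20,948.98; Unit 4A: $24,653.78; Unit 4B: $4,798.60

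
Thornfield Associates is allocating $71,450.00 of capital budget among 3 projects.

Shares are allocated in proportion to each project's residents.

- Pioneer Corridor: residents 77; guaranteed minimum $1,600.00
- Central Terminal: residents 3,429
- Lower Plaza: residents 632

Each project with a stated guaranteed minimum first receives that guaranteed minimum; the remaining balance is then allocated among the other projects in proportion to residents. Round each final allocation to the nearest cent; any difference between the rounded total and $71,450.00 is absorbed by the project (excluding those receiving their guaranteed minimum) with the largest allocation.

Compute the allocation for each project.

Guaranteed amounts: Pioneer Corridor $1,600.00. Remaining pool $69,850.00.
Remaining pool split over remaining residents 4,061: Central Terminal 58,979.4755 → $58,979.48; Lower Plaza 10,870.5245 → $10,870.52.

Pioneer Corridor: $1,600.00; Central Terminal: $58,979.48; Lower Plaza: $10,870.52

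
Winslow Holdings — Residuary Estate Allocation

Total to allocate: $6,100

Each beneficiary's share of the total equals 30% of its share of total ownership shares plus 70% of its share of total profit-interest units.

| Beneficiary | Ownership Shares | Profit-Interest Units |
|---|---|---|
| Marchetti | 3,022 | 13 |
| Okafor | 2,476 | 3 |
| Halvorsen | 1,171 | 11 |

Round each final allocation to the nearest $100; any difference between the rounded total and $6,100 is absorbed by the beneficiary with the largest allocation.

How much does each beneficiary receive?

Ownership shares total 6,669; profit-interest units total 27.
Combined weights (30% ownership shares + 70% profit-interest units): Marchetti 0.4730; Okafor 0.1892; Halvorsen 0.3379.
Unrounded shares: Marchetti 2,885.17; Okafor 1,153.87; Halvorsen 2,060.96.
After rounding ($100): Marchetti $2,900; Okafor $1,200; Halvorsen $2,100. Sum = $6,200.
Difference $6,100 − $6,200 = −$100 applied to largest allocation (Marchetti): Marchetti becomes $2,800.

Marchetti: $2,800 | Okafor: $1,200 | Halvorsen: $2,100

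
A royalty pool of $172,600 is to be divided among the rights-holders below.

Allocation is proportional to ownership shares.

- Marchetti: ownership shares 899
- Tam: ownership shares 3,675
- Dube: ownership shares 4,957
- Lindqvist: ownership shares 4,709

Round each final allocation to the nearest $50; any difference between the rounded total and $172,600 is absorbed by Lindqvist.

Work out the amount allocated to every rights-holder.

Marchetti: $10,900 · Tam: $44,550 · Dube: $60,100 · Lindqvist: $57,050

Combined ownership shares = 14,240.
Raw shares: Marchetti 899/14,240 × $172,600 = 10,896.59; Tam 3,675/14,240 × $172,600 = 44,543.89; Dube 4,957/14,240 × $172,600 = 60,082.74; Lindqvist 4,709/14,240 × $172,600 = 57,076.78.
After rounding ($50): Marchetti $10,900; Tam $44,550; Dube $60,100; Lindqvist $57,100. Sum = $172,650.
Difference $172,600 − $172,650 = −$50 applied to Lindqvist: Lindqvist becomes $57,050.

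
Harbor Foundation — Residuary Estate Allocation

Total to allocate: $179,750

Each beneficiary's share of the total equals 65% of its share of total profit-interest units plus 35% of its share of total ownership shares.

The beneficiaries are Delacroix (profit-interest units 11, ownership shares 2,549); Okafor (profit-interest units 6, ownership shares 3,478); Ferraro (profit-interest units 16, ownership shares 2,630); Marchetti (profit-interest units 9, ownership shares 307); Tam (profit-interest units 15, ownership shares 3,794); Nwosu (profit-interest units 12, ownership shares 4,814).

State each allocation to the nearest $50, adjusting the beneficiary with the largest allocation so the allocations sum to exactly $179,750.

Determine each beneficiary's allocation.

Delacroix: $27,750 | Okafor: $22,600 | Ferraro: $36,500 | Marchetti: $16,350 | Tam: $39,000 | Nwosu: $37,550

Profit-interest units total 69; ownership shares total 17,572.
Composite weights (65% profit-interest units + 35% ownership shares): Delacroix 0.1544; Okafor 0.1258; Ferraro 0.2031; Marchetti 0.0909; Tam 0.2169; Nwosu 0.2089.
Pro-rata amounts: Delacroix 27,752.38; Okafor 22,611.96; Ferraro 36,508.86; Marchetti 16,338.82; Tam 38,983.00; Nwosu 37,554.98.
After rounding ($50): Delacroix $27,750; Okafor $22,600; Ferraro $36,500; Marchetti $16,350; Tam $39,000; Nwosu $37,550. Sum = $179,750.
No rounding difference to absorb.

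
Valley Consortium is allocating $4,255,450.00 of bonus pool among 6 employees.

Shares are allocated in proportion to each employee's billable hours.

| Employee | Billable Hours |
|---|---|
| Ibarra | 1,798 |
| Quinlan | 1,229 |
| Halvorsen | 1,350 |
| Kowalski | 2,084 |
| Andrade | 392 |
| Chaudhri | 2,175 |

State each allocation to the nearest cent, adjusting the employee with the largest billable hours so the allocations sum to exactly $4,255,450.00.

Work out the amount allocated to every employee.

Billable hours total: 1,798 + 1,229 + 1,350 + 2,084 + 392 + 2,175 = 9,028.
Raw shares: Ibarra 847,507.6540; Quinlan 579,303.0627; Halvorsen 636,337.7825; Kowalski 982,316.9916; Andrade 184,773.6376; Chaudhri 1,025,210.8717.
Rounded to nearest cent: Ibarra $847,507.65; Quinlan $579,303.06; Halvorsen $636,337.78; Kowalski $982,316.99; Andrade $184,773.64; Chaudhri $1,025,210.87. Sum = $4,255,449.99.
Difference $4,255,450.00 − $4,255,449.99 = +$0.01 applied to largest billable hours (Chaudhri): Chaudhri becomes $1,025,210.88.

Ibarra: $847,507.65 | Quinlan: $579,303.06 | Halvorsen: $636,337.78 | Kowalski: $982,316.99 | Andrade: $184,773.64 | Chaudhri: $1,025,210.88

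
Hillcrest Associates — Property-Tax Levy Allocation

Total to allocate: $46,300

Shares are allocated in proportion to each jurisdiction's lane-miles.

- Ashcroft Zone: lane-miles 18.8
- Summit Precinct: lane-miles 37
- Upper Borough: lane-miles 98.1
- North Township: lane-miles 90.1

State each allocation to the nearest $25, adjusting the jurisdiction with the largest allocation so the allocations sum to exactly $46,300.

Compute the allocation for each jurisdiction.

Ashcroft Zone: $3,575 · Summit Precinct: $7,025 · Upper Borough: $18,600 · North Township: $17,100

Lane-miles total: 244.
Unrounded shares: Ashcroft Zone 18.8/244 × $46,300 = 3,567.38; Summit Precinct 37/244 × $46,300 = 7,020.90; Upper Borough 98.1/244 × $46,300 = 18,614.88; North Township 90.1/244 × $46,300 = 17,096.84.
After rounding ($25): Ashcroft Zone $3,575; Summit Precinct $7,025; Upper Borough $18,625; North Township $17,100. Sum = $46,325.
Difference $46,300 − $46,325 = −$25 applied to largest allocation (Upper Borough): Upper Borough becomes $18,600.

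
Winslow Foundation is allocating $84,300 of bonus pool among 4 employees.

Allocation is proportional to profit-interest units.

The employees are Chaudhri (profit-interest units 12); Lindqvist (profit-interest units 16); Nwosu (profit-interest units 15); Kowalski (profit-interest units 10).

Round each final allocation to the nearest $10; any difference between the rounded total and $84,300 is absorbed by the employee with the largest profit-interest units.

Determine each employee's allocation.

Profit-interest units total: 53.
Unrounded shares: Chaudhri 12/53 × $84,300 = 19,086.79; Lindqvist 16/53 × $84,300 = 25,449.06; Nwosu 15/53 × $84,300 = 23,858.49; Kowalski 10/53 × $84,300 = 15,905.66.
After rounding ($10): Chaudhri $19,090; Lindqvist $25,450; Nwosu $23,860; Kowalski $15,910. Sum = $84,310.
Difference $84,300 − $84,310 = −$10 applied to largest profit-interest units (Lindqvist): Lindqvist becomes $25,440.

Chaudhri: $19,090 · Lindqvist: $25,440 · Nwosu: $23,860 · Kowalski: $15,910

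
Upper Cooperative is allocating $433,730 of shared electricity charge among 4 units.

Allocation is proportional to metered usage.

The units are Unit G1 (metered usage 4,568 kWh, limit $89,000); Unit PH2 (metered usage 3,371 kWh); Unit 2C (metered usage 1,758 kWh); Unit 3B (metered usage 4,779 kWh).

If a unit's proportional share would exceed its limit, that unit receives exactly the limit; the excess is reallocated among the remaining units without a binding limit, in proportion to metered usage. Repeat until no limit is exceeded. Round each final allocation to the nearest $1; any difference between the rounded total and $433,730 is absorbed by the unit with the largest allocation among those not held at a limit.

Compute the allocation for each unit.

Metered usage total: 14,476.
Proportional shares (ignoring caps): Unit G1 136,866.44; Unit PH2 101,001.92; Unit 2C 52,673.21; Unit 3B 143,188.43.
Cap binds for Unit G1 ($89,000); remaining pool $344,730 reallocated over remaining metered usage 9,908.
Redistributed shares: Unit PH2 117,287.53 → $117,288; Unit 2C 61,166.26 → $61,166; Unit 3B 166,276.21 → $166,276.

Unit G1: $89,000 | Unit PH2: $117,288 | Unit 2C: $61,166 | Unit 3B: $166,276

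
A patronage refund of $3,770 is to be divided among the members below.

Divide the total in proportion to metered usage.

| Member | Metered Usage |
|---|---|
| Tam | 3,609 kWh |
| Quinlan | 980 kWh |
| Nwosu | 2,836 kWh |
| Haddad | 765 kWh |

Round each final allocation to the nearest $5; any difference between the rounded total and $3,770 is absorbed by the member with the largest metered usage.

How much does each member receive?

Sum of metered usage: 3,609 + 980 + 2,836 + 765 = 8,190.
Pro-rata amounts: Tam 1,661.29; Quinlan 451.11; Nwosu 1,305.46; Haddad 352.14.
Rounded to nearest $5: Tam $1,660; Quinlan $450; Nwosu $1,305; Haddad $350. Sum = $3,765.
Difference $3,770 − $3,765 = +$5 applied to largest metered usage (Tam): Tam becomes $1,665.

Tam: $1,665 | Quinlan: $450 | Nwosu: $1,305 | Haddad: $350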